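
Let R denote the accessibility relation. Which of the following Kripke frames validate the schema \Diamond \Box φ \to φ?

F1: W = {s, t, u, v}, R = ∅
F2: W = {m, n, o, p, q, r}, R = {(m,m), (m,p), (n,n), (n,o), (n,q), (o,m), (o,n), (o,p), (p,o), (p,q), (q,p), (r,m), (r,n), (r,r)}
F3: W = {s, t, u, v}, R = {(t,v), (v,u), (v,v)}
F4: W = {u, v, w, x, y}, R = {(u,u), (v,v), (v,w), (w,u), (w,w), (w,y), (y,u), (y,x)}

F1

This is the axiom for symmetry; its first-order frame correspondent is \forall x \forall y (Rxy \to Ryx).
F1: satisfies the condition.
F2: fails — Rom but not Rmo.
F3: fails — Rvu but not Ruv.
F4: fails — Ryx but not Rxy.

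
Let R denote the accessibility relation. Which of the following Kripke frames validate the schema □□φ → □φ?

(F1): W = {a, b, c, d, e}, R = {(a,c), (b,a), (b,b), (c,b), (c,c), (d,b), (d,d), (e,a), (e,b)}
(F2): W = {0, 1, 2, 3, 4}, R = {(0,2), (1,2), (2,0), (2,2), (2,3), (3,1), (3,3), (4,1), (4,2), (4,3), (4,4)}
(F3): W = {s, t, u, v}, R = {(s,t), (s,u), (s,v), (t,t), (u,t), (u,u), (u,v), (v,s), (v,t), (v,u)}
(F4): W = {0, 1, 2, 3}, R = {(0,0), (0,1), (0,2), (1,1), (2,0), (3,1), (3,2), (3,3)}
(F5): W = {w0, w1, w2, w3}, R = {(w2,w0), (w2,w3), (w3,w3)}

This is the axiom for density; its first-order frame correspondent is ∀x ∀y (Rxy → ∃z (Rxz ∧ Rzy)).
(F1): condition met.
(F2): condition met.
(F3): fails — Rvs but no z with Rvz and Rzs.
(F4): condition met.
(F5): fails — Rw2w0 but no z with Rw2z and Rzw0.
Valid on: (F1), (F2), (F4).

(F1), (F2), (F4)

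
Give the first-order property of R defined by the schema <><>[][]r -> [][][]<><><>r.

forall x forall y forall z ((x R^2 y & x R^3 z) -> exists w (y R^2 w & z R^3 w))

This is a Sahlqvist (Geach-type) schema ◇^2□^2r → □^3◇^3r.
Minimal-valuation argument: fix x; take any y with xR^2y and any z with xR^3z. Set V(r) to the set of worlds R-reachable from y in exactly 2 steps. Then □^2r holds at y, so the antecedent holds at x; validity forces ◇^3r at z, giving a w with zR^3w and yR^2w.
First-order correspondent: forall x forall y forall z ((x R^2 y & x R^3 z) -> exists w (y R^2 w & z R^3 w)).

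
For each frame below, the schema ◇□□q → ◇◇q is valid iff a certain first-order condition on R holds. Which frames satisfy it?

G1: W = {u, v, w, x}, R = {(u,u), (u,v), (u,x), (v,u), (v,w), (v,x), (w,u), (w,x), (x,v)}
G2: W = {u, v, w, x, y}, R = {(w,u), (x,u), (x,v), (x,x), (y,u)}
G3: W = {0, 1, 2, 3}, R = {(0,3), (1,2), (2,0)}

The schema corresponds to a generalized confluence (Geach) condition: ∀x ∀y (xRy → ∃w (yR²w ∧ xR²w)).
G1: ✓.
G2: fails — wRu but no t with uR²t and wR²t.
G3: fails — 0R3 but no w with 3R²w and 0R²w.

G1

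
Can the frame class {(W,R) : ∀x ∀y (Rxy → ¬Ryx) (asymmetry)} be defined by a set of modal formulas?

If a class were modally definable it would be closed under surjective bounded morphisms (Goldblatt–Thomason).
The 4-cycle (worlds w0,w1,w2,w3 with w0→w1→w2→w3→w0) is asymmetric. Mapping every world to a single reflexive point • is a surjective bounded morphism, and the reflexive point is not asymmetric (R•• but asymmetry requires ¬R••).
Hence asymmetry is not modally definable.

No — not modally definable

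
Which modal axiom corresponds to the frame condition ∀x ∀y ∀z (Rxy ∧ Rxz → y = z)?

A defining formula is ◇r → □r (the CD axiom).

◇r → □r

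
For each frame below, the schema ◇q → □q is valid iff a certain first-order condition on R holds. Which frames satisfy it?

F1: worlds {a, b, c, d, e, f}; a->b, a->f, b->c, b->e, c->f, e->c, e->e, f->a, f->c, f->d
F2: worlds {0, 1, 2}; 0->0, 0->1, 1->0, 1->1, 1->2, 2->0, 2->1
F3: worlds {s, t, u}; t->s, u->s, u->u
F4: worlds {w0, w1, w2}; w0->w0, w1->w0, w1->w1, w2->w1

This is the axiom for partial functionality; its first-order frame correspondent is ∀x ∀y ∀z (Rxy ∧ Rxz → y = z).
F1: fails — a sees both b and f.
F2: fails — 0 sees both 0 and 1.
F3: fails — u sees both s and u.
F4: fails — w1 sees both w0 and w1.

none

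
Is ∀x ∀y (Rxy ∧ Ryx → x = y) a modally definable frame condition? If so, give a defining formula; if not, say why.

Any modally definable frame class is closed under surjective bounded morphisms.
The 6-cycle (worlds s,t,u,v,w,x with s→t→u→v→w→x→s) is antisymmetric. Sending even-indexed worlds to s and odd-indexed worlds to t is a surjective bounded morphism onto the two-world frame with s↔t, which is not antisymmetric.
Hence antisymmetry is not modally definable.

No — not modally definable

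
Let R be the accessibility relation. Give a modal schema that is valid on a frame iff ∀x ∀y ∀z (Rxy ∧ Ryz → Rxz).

A defining formula is □ψ → □□ψ (the 4 axiom).
Suppose □ψ→□□ψ is valid. Take Rxy, Ryz and set V(ψ)={w : Rxw}. Then □ψ at x, so □□ψ at x, so □ψ at y, so ψ at z, i.e. Rxz.

□ψ → □□ψ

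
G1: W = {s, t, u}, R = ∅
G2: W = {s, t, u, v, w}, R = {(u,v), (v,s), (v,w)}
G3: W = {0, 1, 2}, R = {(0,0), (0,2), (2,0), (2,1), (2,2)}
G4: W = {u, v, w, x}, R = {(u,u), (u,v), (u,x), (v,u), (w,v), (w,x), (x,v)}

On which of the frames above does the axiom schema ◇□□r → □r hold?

The schema corresponds to a generalized confluence (Geach) condition: ∀x ∀y ∀z ((xRy ∧ xRz) → ∃w (yR²w ∧ z = w)).
G1: condition met.
G2: fails — uRv, uRv but no w* with vR²w* and v=w*.
G3: fails — 2R1, 2R0 but no w with 1R²w and 0=w.
G4: fails — uRx, uRv but no t with xR²t and v=t.

G1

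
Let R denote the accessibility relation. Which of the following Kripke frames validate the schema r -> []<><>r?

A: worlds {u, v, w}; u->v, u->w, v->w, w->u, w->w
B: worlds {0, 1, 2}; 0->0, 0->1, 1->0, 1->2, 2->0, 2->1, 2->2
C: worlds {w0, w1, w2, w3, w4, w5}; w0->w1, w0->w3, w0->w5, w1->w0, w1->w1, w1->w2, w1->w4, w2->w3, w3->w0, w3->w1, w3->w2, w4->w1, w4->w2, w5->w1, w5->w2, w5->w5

Frame correspondent (Sahlqvist): forall x forall z (xRz -> exists w (x = w & z R^2 w)) — i.e. a generalized confluence (Geach) condition.
A: holds.
B: holds.
C: fails — w3Rw0 but no w with w3=w and w0R²w.

A, B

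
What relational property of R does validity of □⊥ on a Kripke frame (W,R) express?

□⊥ is valid iff no world has any successor (otherwise □⊥ fails at any world with one).

emptiness of R: ∀x ∀y ¬Rxy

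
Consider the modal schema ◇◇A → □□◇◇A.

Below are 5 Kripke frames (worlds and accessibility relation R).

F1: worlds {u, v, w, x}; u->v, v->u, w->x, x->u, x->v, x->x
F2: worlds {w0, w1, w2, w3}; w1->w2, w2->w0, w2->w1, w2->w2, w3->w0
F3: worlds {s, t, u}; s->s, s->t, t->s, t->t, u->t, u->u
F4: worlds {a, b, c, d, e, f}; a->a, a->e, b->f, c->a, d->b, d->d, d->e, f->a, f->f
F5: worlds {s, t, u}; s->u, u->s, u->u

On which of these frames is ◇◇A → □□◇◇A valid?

Frame correspondent (Sahlqvist): ∀x ∀y ∀z ((xR²y ∧ xR²z) → ∃w (y = w ∧ zR²w)) — i.e. a generalized confluence (Geach) condition.
F1: fails — wR²u, wR²v but no t with u=t and vR²t.
F2: fails — w1R²w0, w1R²w0 but no w with w0=w and w0R²w.
F3: fails — uR²u, uR²s but no w with u=w and sR²w.
F4: fails — aR²a, aR²e but no w with a=w and eR²w.
F5: condition met.
Valid on: F5.

F5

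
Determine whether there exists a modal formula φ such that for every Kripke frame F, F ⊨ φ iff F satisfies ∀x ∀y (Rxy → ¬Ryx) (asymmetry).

Any modally definable frame class is closed under surjective bounded morphisms.
The 3-cycle (worlds s,t,u with s→t→u→s) is asymmetric. Mapping every world to a single reflexive point • is a surjective bounded morphism, and the reflexive point is not asymmetric (R•• but asymmetry requires ¬R••).
Hence asymmetry is not modally definable.

Not definable by any modal formula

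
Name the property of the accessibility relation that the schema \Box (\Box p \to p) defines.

Shift-reflexivity

This schema is the T□ axiom.
Its frame correspondent is shift-reflexivity — \forall x \forall y (Rxy \to Ryy).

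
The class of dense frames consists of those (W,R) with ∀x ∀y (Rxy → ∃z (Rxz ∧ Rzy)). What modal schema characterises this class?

The condition is density. The C4 schema □□p → □p defines it.
Suppose □□p→□p is valid. Take Rxy and set V(p)={w : xR²w}. Then □□p at x, so □p at x, so p at y, i.e. ∃z(Rxz∧Rzy).

□□p → □p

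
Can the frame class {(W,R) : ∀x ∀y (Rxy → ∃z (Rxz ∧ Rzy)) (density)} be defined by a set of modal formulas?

Yes — defined by □□r → □r

The condition is density. A defining modal formula is □□r → □r.
Suppose □□r→□r is valid. Take Rxy and set V(r)={w : xR²w}. Then □□r at x, so □r at x, so r at y, i.e. ∃z(Rxz∧Rzy).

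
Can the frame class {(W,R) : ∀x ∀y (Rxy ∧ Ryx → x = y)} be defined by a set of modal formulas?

Not definable by any modal formula

Any modally definable frame class is closed under surjective bounded morphisms.
The 6-cycle (worlds 0,1,2,3,4,5 with 0→1→2→3→4→5→0) is antisymmetric. Sending even-indexed worlds to s and odd-indexed worlds to t is a surjective bounded morphism onto the two-world frame with s↔t, which is not antisymmetric.
Hence antisymmetry is not modally definable.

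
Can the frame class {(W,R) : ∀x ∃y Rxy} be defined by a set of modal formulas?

This is a Sahlqvist condition; the D axiom □q → ◇q defines it.
Suppose □q→◇q is valid. At any x set V(q)=W. Then □q at x, so ◇q at x, so x has a successor.

Definable; □q → ◇q defines it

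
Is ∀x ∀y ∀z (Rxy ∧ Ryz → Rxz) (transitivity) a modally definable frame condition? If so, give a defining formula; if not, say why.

Yes — defined by □q → □□q

Yes: it is transitivity, defined by the 4 schema □q → □□q.
Suppose □q→□□q is valid. Take Rxy, Ryz and set V(q)={w : Rxw}. Then □q at x, so □□q at x, so □q at y, so q at z, i.e. Rxz.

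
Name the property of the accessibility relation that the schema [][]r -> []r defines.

Suppose □□r→□r is valid. Take Rxy and set V(r)={w : xR²w}. Then □□r at x, so □r at x, so r at y, i.e. ∃z(Rxz∧Rzy).

density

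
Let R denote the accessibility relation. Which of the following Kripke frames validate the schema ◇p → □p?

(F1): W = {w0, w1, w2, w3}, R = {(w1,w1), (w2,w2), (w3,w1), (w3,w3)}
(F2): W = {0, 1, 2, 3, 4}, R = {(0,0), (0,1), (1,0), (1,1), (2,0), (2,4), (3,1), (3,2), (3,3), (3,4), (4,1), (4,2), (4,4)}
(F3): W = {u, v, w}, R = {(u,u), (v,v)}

The schema corresponds to partial functionality: ∀x ∀y ∀z (Rxy ∧ Rxz → y = z).
(F1): fails — w3 sees both w1 and w3.
(F2): fails — 0 sees both 0 and 1.
(F3): satisfies the condition.

(F3)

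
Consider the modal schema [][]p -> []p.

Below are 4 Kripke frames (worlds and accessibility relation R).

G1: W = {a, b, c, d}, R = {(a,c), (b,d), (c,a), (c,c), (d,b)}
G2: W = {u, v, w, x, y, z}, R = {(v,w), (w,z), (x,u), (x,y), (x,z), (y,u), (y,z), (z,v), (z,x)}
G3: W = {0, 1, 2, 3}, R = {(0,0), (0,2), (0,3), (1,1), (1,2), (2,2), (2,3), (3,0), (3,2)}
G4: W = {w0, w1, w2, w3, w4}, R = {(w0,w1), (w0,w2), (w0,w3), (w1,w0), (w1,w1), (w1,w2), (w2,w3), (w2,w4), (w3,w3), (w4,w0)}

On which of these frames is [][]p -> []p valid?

This is the axiom for density; its first-order frame correspondent is forall x forall y (Rxy -> exists z (Rxz & Rzy)).
G1: fails — Rdb but no z with Rdz and Rzb.
G2: fails — Rzx but no t with Rzt and Rtx.
G3: condition met.
G4: fails — Rw2w4 but no z with Rw2z and Rzw4.
Valid on: G3.

G3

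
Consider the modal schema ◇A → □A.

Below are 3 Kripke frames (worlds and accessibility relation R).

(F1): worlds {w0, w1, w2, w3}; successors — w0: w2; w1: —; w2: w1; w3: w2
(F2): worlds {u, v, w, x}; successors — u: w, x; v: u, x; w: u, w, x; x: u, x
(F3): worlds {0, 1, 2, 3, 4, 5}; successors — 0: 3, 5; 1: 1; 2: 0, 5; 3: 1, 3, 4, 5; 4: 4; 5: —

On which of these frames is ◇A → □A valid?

This is the axiom for partial functionality; its first-order frame correspondent is ∀x ∀y ∀z (Rxy ∧ Rxz → y = z).
(F1): satisfies the condition.
(F2): fails — u sees both w and x.
(F3): fails — 0 sees both 3 and 5.

(F1)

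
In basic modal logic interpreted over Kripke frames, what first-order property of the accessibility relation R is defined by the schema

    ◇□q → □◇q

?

Convergence

Suppose ◇□q→□◇q is valid. Take Rxy, Rxz and set V(q)={w : Ryw}. Then □q at y so ◇□q at x, so □◇q at x, so ◇q at z, giving w with Rzw and Ryw.
Conversely, any frame satisfying ∀x ∀y ∀z (Rxy ∧ Rxz → ∃w (Ryw ∧ Rzw)) validates the schema.
Frame condition: ∀x ∀y ∀z (Rxy ∧ Rxz → ∃w (Ryw ∧ Rzw)).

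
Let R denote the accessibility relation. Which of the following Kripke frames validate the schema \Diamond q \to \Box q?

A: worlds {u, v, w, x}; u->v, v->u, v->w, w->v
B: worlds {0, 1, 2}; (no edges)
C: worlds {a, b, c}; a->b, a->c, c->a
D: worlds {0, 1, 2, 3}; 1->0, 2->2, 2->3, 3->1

B

Frame correspondent (Sahlqvist): \forall x \forall y \forall z (Rxy \wedge Rxz \to y = z) — i.e. partial functionality.
A: fails — v sees both u and w.
B: holds.
C: fails — a sees both b and c.
D: fails — 2 sees both 2 and 3.
Valid on: B.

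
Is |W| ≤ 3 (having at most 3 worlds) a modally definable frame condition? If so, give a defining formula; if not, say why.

Modal frame validity is preserved under disjoint unions.
Any modal formula valid on each of 4 disjoint one-world frames is valid on their disjoint union (validity is preserved under disjoint unions). Each one-world frame has |W|=1≤3, but the union has |W|=4.
Hence having at most 3 worlds is not modally definable.

Not modally definable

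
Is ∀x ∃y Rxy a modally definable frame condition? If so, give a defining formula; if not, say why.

Yes: it is seriality, defined by the D schema □p → ◇p.
Suppose □p→◇p is valid. At any x set V(p)=W. Then □p at x, so ◇p at x, so x has a successor.

Definable; □p → ◇p defines it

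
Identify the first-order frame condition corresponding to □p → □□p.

Suppose □p→□□p is valid. Take Rxy, Ryz and set V(p)={w : Rxw}. Then □p at x, so □□p at x, so □p at y, so p at z, i.e. Rxz.

transitivity: ∀x ∀y ∀z (Rxy ∧ Ryz → Rxz)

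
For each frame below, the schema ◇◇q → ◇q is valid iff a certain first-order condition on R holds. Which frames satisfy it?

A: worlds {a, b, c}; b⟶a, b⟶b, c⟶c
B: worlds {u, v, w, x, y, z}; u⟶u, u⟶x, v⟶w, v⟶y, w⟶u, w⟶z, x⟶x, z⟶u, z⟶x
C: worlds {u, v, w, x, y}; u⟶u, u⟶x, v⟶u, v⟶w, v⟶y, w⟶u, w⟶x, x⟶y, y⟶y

A

The schema corresponds to transitivity: ∀x ∀y ∀z (Rxy ∧ Ryz → Rxz).
A: holds.
B: fails — Rwu and Rux but not Rwx.
C: fails — Rwx and Rxy but not Rwy.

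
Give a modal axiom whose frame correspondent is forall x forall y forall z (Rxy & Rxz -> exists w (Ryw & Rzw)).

◇□p → □◇p

A defining formula is ◇□p → □◇p (the .2 axiom).
Suppose ◇□p→□◇p is valid. Take Rxy, Rxz and set V(p)={w : Ryw}. Then □p at y so ◇□p at x, so □◇p at x, so ◇p at z, giving w with Rzw and Ryw.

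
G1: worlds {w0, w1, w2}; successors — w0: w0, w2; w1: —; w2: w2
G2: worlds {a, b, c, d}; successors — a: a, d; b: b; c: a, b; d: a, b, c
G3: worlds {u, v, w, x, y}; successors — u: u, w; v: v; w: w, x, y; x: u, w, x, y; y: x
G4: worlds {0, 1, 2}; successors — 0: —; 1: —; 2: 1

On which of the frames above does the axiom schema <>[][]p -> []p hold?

This is the axiom for a generalized confluence (Geach) condition; its first-order frame correspondent is forall x forall y forall z ((xRy & xRz) -> exists w (y R^2 w & z = w)).
G1: fails — w0Rw2, w0Rw0 but no w with w2R²w and w0=w.
G2: fails — cRb, cRa but no w with bR²w and a=w.
G3: ✓.
G4: fails — 2R1, 2R1 but no w with 1R²w and 1=w.

G3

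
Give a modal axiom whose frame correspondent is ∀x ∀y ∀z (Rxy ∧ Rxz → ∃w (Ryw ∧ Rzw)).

◇□r → □◇r

This is convergence; the standard corresponding axiom is .2: ◇□r → □◇r.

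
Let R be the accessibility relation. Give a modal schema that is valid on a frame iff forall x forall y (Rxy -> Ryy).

A defining formula is □(□r → r) (the T□ axiom).
Suppose □(□r→r) is valid. Take Rxy and set V(r)={w : Ryw}. Then at y, □r holds; since □(□r→r) at x, □r→r at y, so r at y, i.e. Ryy.

□(□r → r)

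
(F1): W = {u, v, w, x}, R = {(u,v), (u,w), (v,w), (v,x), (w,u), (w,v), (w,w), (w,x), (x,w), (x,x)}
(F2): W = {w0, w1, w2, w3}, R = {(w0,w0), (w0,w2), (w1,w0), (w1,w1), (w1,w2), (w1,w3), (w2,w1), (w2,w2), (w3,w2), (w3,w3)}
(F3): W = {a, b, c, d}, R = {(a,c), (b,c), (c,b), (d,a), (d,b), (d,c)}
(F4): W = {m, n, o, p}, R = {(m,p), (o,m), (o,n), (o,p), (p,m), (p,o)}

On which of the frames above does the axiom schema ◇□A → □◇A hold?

(F1), (F2)

The schema corresponds to convergence: ∀x ∀y ∀z (Rxy ∧ Rxz → ∃w (Ryw ∧ Rzw)).
(F1): satisfies the condition.
(F2): satisfies the condition.
(F3): fails — Rdc and Rdb but c and b have no common successor.
(F4): fails — Rom and Ron but m and n have no common successor.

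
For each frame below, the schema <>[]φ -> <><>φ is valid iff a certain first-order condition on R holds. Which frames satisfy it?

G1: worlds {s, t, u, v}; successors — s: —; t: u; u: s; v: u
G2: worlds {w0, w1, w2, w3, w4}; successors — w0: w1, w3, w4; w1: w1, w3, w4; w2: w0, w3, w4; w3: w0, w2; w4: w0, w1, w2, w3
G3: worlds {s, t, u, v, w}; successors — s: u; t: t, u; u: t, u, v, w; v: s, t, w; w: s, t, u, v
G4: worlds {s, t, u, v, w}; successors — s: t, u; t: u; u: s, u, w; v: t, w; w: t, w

Frame correspondent (Sahlqvist): forall x forall y (xRy -> exists w (yRw & x R^2 w)) — i.e. a generalized confluence (Geach) condition.
G1: fails — uRs but no w with sRw and uR²w.
G2: satisfies the condition.
G3: satisfies the condition.
G4: satisfies the condition.
Valid on: G2, G3, G4.

G2, G3, G4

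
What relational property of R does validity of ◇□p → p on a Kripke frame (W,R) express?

Symmetry

This is frame-equivalent to p → □◇p (substitute ¬p for p and contrapose).
Suppose p→□◇p is valid. Take Rxy and set V(p)={x}. Then p at x, so □◇p at x, so ◇p at y, so some z with Ryz has p; z=x, i.e. Ryx.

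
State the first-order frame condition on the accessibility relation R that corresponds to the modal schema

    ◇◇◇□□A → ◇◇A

∀x ∀y (xR³y → ∃w (yR²w ∧ xR²w))

This is a Sahlqvist (Geach-type) schema ◇^3□^2A → □^0◇^2A.
Minimal-valuation argument: fix x; take any y with xR^3y and any z with xR^0z. Set V(A) to the set of worlds R-reachable from y in exactly 2 steps. Then □^2A holds at y, so the antecedent holds at x; validity forces ◇^2A at z, giving a w with zR^2w and yR^2w.
First-order correspondent: ∀x ∀y (xR³y → ∃w (yR²w ∧ xR²w)).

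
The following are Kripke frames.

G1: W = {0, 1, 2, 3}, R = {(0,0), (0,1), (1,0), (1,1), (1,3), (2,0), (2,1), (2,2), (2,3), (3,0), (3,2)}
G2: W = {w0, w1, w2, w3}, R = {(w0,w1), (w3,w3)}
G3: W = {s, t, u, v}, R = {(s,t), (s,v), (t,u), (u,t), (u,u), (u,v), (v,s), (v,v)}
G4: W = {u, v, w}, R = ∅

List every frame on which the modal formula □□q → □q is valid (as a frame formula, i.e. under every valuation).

The schema corresponds to density: ∀x ∀y (Rxy → ∃z (Rxz ∧ Rzy)).
G1: satisfies the condition.
G2: fails — Rw0w1 but no z with Rw0z and Rzw1.
G3: fails — Rst but no z with Rsz and Rzt.
G4: satisfies the condition.

G1, G4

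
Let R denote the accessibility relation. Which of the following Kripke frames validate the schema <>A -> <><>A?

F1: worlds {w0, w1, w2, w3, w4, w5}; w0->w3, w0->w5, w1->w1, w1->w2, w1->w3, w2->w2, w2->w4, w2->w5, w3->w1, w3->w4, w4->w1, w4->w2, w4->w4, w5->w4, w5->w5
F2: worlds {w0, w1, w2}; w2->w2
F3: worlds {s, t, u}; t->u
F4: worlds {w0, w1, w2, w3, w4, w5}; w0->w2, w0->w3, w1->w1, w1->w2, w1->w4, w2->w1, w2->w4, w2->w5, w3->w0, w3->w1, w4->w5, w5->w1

Frame correspondent (Sahlqvist): forall x forall y (xRy -> exists w (y = w & x R^2 w)) — i.e. a generalized confluence (Geach) condition.
F1: fails — w0Rw3 but no w with w3=w and w0R²w.
F2: satisfies the condition.
F3: fails — tRu but no w with u=w and tR²w.
F4: fails — w0Rw2 but no w with w2=w and w0R²w.

F2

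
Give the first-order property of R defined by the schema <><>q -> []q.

forall x forall y forall z ((x R^2 y & xRz) -> exists w (y = w & z = w))

This is a Sahlqvist (Geach-type) schema ◇^2□^0q → □^1◇^0q.
Minimal-valuation argument: fix x; take any y with xR^2y and any z with xR^1z. Set V(q) to the set of worlds R-reachable from y in exactly 0 steps. Then □^0q holds at y, so the antecedent holds at x; validity forces ◇^0q at z, giving a w with zR^0w and yR^0w.
First-order correspondent: forall x forall y forall z ((x R^2 y & xRz) -> exists w (y = w & z = w)).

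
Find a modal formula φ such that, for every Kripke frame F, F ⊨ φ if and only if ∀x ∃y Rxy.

□q → ◇q

This is seriality; the standard corresponding axiom is D: □q → ◇q.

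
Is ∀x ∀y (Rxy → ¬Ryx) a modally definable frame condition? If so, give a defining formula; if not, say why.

No — not modally definable

Any modally definable frame class is closed under surjective bounded morphisms.
The 4-cycle (worlds 0,1,2,3 with 0→1→2→3→0) is asymmetric. Mapping every world to a single reflexive point • is a surjective bounded morphism, and the reflexive point is not asymmetric (R•• but asymmetry requires ¬R••).
Hence asymmetry is not modally definable.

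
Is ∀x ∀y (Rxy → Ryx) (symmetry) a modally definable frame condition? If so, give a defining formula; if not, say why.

Yes, by p → □◇p

The condition is symmetry. A defining modal formula is p → □◇p.
Suppose p→□◇p is valid. Take Rxy and set V(p)={x}. Then p at x, so □◇p at x, so ◇p at y, so some z with Ryz has p; z=x, i.e. Ryx.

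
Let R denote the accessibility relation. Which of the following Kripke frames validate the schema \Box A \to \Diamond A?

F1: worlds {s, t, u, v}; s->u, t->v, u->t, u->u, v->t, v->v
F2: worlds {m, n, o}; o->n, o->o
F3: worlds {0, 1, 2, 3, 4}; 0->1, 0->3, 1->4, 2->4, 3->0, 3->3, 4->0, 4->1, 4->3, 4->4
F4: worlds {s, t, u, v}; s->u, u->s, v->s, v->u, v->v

F1, F3

Frame correspondent (Sahlqvist): \forall x \exists y Rxy — i.e. seriality.
F1: condition met.
F2: fails — world m has no successor.
F3: condition met.
F4: fails — world t has no successor.
Valid on: F1, F3.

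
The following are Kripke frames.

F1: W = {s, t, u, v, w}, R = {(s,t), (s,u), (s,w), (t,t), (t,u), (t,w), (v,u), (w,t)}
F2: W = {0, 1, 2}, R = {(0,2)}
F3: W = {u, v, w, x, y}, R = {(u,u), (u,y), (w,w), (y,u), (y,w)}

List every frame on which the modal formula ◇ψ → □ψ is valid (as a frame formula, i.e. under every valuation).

The schema corresponds to partial functionality: ∀x ∀y ∀z (Rxy ∧ Rxz → y = z).
F1: fails — s sees both t and u.
F2: satisfies the condition.
F3: fails — u sees both u and y.
Valid on: F2.

F2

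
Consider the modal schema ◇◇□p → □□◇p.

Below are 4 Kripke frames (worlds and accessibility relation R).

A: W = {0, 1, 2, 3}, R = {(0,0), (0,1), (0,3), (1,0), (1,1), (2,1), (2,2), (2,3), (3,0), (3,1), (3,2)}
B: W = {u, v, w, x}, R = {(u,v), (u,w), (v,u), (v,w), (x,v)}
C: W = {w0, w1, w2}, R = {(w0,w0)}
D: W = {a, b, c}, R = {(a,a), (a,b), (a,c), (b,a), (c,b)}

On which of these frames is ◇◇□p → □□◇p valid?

A, C

The schema corresponds to a generalized confluence (Geach) condition: ∀x ∀y ∀z ((xR²y ∧ xR²z) → ∃w (yRw ∧ zRw)).
A: holds.
B: fails — uR²u, uR²w but no t with uRt and wRt.
C: holds.
D: fails — aR²b, aR²c but no w with bRw and cRw.
Valid on: A, C.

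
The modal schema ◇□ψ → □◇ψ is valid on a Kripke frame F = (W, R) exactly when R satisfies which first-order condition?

convergence: ∀x ∀y ∀z (Rxy ∧ Rxz → ∃w (Ryw ∧ Rzw))

This schema is the .2 axiom.
It corresponds to convergence: ∀x ∀y ∀z (Rxy ∧ Rxz → ∃w (Ryw ∧ Rzw)).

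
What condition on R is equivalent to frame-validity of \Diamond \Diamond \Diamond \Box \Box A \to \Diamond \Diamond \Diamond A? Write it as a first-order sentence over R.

\forall x \forall y (x R^3 y \to \exists w (y R^2 w \wedge x R^3 w))

This is a Sahlqvist (Geach-type) schema ◇^3□^2A → □^0◇^3A.
Minimal-valuation argument: fix x; take any y with xR^3y and any z with xR^0z. Set V(A) to the set of worlds R-reachable from y in exactly 2 steps. Then □^2A holds at y, so the antecedent holds at x; validity forces ◇^3A at z, giving a w with zR^3w and yR^2w.
First-order correspondent: \forall x \forall y (x R^3 y \to \exists w (y R^2 w \wedge x R^3 w)).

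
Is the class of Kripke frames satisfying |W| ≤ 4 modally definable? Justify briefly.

Not definable by any modal formula

Any modally definable frame class is closed under disjoint unions.
Any modal formula valid on each of 5 disjoint one-world frames is valid on their disjoint union (validity is preserved under disjoint unions). Each one-world frame has |W|=1≤4, but the union has |W|=5.
So the class is not modally definable.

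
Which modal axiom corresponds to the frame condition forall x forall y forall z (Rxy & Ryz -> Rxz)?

The condition is transitivity. The 4 schema □p → □□p defines it.
Suppose □p→□□p is valid. Take Rxy, Ryz and set V(p)={w : Rxw}. Then □p at x, so □□p at x, so □p at y, so p at z, i.e. Rxz.

□p → □□p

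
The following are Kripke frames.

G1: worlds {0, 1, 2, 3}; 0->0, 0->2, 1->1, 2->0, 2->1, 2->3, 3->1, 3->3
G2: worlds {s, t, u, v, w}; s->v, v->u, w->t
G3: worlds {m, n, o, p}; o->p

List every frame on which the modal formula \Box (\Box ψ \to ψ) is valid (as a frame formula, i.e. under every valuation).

This is the axiom for shift-reflexivity; its first-order frame correspondent is \forall x \forall y (Rxy \to Ryy).
G1: fails — R02 but not R22.
G2: fails — Rvu but not Ruu.
G3: fails — Rop but not Rpp.

none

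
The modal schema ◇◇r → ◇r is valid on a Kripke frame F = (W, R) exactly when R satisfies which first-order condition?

transitivity

This schema is equivalent to the 4 axiom □r → □□r.
Its frame correspondent is transitivity — ∀x ∀y ∀z (Rxy ∧ Ryz → Rxz).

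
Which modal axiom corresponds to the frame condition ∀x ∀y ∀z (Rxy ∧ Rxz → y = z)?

A defining formula is ◇ψ → □ψ (the CD axiom).
Suppose ◇ψ→□ψ is valid. Take Rxy, Rxz and set V(ψ)={y}. Then ◇ψ at x, so □ψ at x, so ψ at z, i.e. z=y.

◇ψ → □ψ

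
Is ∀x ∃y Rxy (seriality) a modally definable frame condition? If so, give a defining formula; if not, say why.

Yes: it is seriality, defined by the D schema □r → ◇r.
Suppose □r→◇r is valid. At any x set V(r)=W. Then □r at x, so ◇r at x, so x has a successor.

Definable; □r → ◇r defines it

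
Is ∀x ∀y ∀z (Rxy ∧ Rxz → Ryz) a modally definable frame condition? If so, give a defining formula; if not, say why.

Yes — defined by ◇p → □◇p

This is a Sahlqvist condition; the 5 axiom ◇p → □◇p defines it.
Suppose ◇p→□◇p is valid. Take Rxy, Rxz and set V(p)={y}. Then ◇p at x, so □◇p at x, so ◇p at z, so some w with Rzw has p; w=y, i.e. Rzy. By symmetry of the argument, Ryz.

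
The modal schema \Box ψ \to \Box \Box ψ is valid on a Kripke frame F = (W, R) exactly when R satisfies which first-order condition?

Suppose □ψ→□□ψ is valid. Take Rxy, Ryz and set V(ψ)={w : Rxw}. Then □ψ at x, so □□ψ at x, so □ψ at y, so ψ at z, i.e. Rxz.

transitivity: \forall x \forall y \forall z (Rxy \wedge Ryz \to Rxz)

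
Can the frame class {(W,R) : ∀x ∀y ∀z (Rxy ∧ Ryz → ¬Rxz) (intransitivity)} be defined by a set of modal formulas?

Not modally definable

Any modally definable frame class is closed under surjective bounded morphisms.
The 7-cycle (worlds 0,1,2,3,4,5,6 with 0→1→2→3→4→5→6→0) is intransitive. Mapping every world to a single reflexive point • is a surjective bounded morphism; the reflexive point is not intransitive (R••∧R•• but R••).
So the class is not modally definable.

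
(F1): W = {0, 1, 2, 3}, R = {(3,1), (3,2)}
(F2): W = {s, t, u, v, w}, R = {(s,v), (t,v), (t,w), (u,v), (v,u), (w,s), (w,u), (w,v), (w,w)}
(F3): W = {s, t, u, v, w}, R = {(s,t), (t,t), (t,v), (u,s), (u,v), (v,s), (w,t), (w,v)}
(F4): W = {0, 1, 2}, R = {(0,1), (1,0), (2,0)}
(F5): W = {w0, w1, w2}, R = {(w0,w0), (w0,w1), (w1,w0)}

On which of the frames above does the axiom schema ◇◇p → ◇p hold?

The schema corresponds to a generalized confluence (Geach) condition: ∀x ∀y (xR²y → ∃w (y = w ∧ xRw)).
(F1): satisfies the condition.
(F2): fails — sR²u but no w* with u=w* and sRw*.
(F3): fails — sR²v but no w* with v=w* and sRw*.
(F4): fails — 0R²0 but no w with 0=w and 0Rw.
(F5): fails — w1R²w1 but no w with w1=w and w1Rw.
Valid on: (F1).

(F1)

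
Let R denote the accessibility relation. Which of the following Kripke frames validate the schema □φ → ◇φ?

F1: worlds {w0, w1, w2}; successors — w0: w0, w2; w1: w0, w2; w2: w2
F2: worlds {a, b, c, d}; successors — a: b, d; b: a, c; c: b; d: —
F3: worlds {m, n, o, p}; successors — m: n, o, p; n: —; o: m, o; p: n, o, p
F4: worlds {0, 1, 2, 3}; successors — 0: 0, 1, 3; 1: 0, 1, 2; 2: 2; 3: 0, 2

The schema corresponds to seriality: ∀x ∃y Rxy.
F1: holds.
F2: fails — world d has no successor.
F3: fails — world n has no successor.
F4: holds.

F1, F4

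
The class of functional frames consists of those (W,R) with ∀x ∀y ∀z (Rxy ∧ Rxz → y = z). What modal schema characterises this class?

◇r → □r

This is partial functionality; the standard corresponding axiom is CD: ◇r → □r.
Suppose ◇r→□r is valid. Take Rxy, Rxz and set V(r)={y}. Then ◇r at x, so □r at x, so r at z, i.e. z=y.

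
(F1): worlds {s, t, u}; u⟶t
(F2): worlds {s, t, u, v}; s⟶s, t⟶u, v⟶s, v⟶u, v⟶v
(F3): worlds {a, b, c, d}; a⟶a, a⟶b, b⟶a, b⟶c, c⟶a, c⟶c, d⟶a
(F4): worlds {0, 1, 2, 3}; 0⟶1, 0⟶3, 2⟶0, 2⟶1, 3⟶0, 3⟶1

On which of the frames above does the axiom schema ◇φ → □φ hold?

(F1)

Frame correspondent (Sahlqvist): ∀x ∀y ∀z (Rxy ∧ Rxz → y = z) — i.e. partial functionality.
(F1): holds.
(F2): fails — v sees both s and u.
(F3): fails — a sees both a and b.
(F4): fails — 0 sees both 1 and 3.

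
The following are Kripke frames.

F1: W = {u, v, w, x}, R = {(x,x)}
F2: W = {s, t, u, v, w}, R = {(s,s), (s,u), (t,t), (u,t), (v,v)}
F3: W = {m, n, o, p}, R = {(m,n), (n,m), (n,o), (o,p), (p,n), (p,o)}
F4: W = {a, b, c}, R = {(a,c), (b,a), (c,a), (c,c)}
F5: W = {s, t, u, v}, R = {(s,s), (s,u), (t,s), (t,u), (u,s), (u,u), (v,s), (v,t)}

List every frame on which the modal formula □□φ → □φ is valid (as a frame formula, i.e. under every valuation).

F1, F2

This is the axiom for density; its first-order frame correspondent is ∀x ∀y (Rxy → ∃z (Rxz ∧ Rzy)).
F1: satisfies the condition.
F2: satisfies the condition.
F3: fails — Rop but no z with Roz and Rzp.
F4: fails — Rba but no z with Rbz and Rza.
F5: fails — Rvt but no z with Rvz and Rzt.
Valid on: F1, F2.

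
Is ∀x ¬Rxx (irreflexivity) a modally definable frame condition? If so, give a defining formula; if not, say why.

Modal frame validity is preserved under surjective bounded morphisms.
The 5-cycle (worlds w0,w1,w2,w3,w4 with w0→w1→w2→w3→w4→w0) is irreflexive, and the map sending every world to a single reflexive point • is a surjective bounded morphism (forth: every edge maps to (•,•); back: every world has a successor). So any modal formula valid on the 5-cycle is also valid on the reflexive point, which is not irreflexive.
So no modal formula (or set of formulas) defines exactly the irreflexive frames.

Not modally definable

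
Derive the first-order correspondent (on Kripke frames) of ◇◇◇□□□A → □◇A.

This is a Sahlqvist (Geach-type) schema ◇^3□^3A → □^1◇^1A.
First-order correspondent: ∀x ∀y ∀z ((xR³y ∧ xRz) → ∃w (yR³w ∧ zRw)).

∀x ∀y ∀z ((xR³y ∧ xRz) → ∃w (yR³w ∧ zRw))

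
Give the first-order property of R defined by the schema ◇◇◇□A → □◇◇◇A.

∀x ∀y ∀z ((xR³y ∧ xRz) → ∃w (yRw ∧ zR³w))

This is a Sahlqvist (Geach-type) schema ◇^3□^1A → □^1◇^3A.
Minimal-valuation argument: fix x; take any y with xR^3y and any z with xR^1z. Set V(A) to the set of worlds R-reachable from y in exactly 1 step. Then □^1A holds at y, so the antecedent holds at x; validity forces ◇^3A at z, giving a w with zR^3w and yR^1w.
First-order correspondent: ∀x ∀y ∀z ((xR³y ∧ xRz) → ∃w (yRw ∧ zR³w)).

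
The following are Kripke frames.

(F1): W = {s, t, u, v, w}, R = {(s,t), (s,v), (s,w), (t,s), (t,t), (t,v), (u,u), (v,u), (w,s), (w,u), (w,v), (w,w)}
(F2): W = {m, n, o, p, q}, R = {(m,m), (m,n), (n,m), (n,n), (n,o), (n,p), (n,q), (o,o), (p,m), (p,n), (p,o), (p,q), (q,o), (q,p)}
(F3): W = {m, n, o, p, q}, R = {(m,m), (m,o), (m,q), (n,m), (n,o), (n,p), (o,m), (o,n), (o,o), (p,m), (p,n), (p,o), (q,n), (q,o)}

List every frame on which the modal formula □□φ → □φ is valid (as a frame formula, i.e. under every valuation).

The schema corresponds to density: ∀x ∀y (Rxy → ∃z (Rxz ∧ Rzy)).
(F1): condition met.
(F2): fails — Rqp but no z with Rqz and Rzp.
(F3): fails — Rnp but no z with Rnz and Rzp.
Valid on: (F1).

(F1)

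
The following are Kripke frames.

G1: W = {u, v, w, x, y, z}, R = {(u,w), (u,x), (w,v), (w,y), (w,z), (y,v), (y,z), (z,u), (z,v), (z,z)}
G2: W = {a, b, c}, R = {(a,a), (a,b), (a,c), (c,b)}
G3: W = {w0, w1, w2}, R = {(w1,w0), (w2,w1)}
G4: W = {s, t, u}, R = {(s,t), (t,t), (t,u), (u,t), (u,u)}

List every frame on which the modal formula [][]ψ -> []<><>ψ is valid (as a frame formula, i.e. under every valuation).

The schema corresponds to a generalized confluence (Geach) condition: forall x forall z (xRz -> exists w (x R^2 w & z R^2 w)).
G1: fails — uRx but no t with uR²t and xR²t.
G2: fails — aRb but no w with aR²w and bR²w.
G3: fails — w1Rw0 but no w with w1R²w and w0R²w.
G4: satisfies the condition.
Valid on: G4.

G4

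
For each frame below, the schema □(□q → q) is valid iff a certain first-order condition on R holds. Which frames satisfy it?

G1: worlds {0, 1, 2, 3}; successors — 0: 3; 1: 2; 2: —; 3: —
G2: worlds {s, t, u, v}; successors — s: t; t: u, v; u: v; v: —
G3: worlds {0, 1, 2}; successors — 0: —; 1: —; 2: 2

Frame correspondent (Sahlqvist): ∀x ∀y (Rxy → Ryy) — i.e. shift-reflexivity.
G1: fails — R12 but not R22.
G2: fails — Rtu but not Ruu.
G3: satisfies the condition.
Valid on: G3.

G3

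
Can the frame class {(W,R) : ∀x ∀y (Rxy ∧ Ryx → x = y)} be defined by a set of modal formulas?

Modal frame validity is preserved under surjective bounded morphisms.
The 4-cycle (worlds a,b,c,d with a→b→c→d→a) is antisymmetric. Sending even-indexed worlds to s and odd-indexed worlds to t is a surjective bounded morphism onto the two-world frame with s↔t, which is not antisymmetric.
So the class is not modally definable.

Not modally definable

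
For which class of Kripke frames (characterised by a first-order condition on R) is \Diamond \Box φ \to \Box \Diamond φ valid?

This is the .2 axiom.
Its frame correspondent is convergence — \forall x \forall y \forall z (Rxy \wedge Rxz \to \exists w (Ryw \wedge Rzw)).

convergence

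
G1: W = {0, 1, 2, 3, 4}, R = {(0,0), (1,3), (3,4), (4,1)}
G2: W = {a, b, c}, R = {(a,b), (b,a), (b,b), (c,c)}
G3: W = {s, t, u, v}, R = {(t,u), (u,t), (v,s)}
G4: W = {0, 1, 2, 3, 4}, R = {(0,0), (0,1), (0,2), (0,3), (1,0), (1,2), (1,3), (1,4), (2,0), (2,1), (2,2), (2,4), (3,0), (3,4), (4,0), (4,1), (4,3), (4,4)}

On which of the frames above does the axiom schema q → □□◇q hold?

G1

Frame correspondent (Sahlqvist): ∀x ∀z (xR²z → ∃w (x = w ∧ zRw)) — i.e. a generalized confluence (Geach) condition.
G1: holds.
G2: fails — aR²a but no w with a=w and aRw.
G3: fails — tR²t but no w with t=w and tRw.
G4: fails — 1R²1 but no w with 1=w and 1Rw.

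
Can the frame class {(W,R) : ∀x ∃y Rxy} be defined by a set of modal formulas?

This is a Sahlqvist condition; the D axiom □p → ◇p defines it.
Suppose □p→◇p is valid. At any x set V(p)=W. Then □p at x, so ◇p at x, so x has a successor.

Definable; □p → ◇p defines it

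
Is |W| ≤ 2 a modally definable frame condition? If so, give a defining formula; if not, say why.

No

If a class were modally definable it would be closed under disjoint unions (Goldblatt–Thomason).
Any modal formula valid on each of 3 disjoint one-world frames is valid on their disjoint union (validity is preserved under disjoint unions). Each one-world frame has |W|=1≤2, but the union has |W|=3.
Hence having at most 2 worlds is not modally definable.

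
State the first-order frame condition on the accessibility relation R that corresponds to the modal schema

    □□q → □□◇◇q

This is a Sahlqvist (Geach-type) schema ◇^0□^2q → □^2◇^2q.
Minimal-valuation argument: fix x; take any y with xR^0y and any z with xR^2z. Set V(q) to the set of worlds R-reachable from y in exactly 2 steps. Then □^2q holds at y, so the antecedent holds at x; validity forces ◇^2q at z, giving a w with zR^2w and yR^2w.
First-order correspondent: ∀x ∀z (xR²z → ∃w (xR²w ∧ zR²w)).

∀x ∀z (xR²z → ∃w (xR²w ∧ zR²w))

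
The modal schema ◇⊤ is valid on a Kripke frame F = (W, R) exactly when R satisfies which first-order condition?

◇⊤ holds at w iff w has a successor, so frame-validity of ◇⊤ is exactly seriality. Equivalently via □φ → ◇φ:
Suppose □φ→◇φ is valid. At any x set V(φ)=W. Then □φ at x, so ◇φ at x, so x has a successor.

seriality: ∀x ∃y Rxy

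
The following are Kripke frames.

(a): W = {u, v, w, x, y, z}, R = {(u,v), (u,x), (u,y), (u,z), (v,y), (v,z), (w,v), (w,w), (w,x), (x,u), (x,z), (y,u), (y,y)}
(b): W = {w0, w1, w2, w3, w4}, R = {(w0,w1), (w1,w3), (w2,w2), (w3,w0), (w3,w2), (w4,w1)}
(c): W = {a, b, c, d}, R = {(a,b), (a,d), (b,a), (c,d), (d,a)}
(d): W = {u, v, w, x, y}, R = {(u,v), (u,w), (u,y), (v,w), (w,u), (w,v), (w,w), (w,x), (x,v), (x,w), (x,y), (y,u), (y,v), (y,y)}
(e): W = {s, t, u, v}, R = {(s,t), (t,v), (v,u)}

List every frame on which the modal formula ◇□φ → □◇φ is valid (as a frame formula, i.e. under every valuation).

(c)

The schema corresponds to convergence: ∀x ∀y ∀z (Rxy ∧ Rxz → ∃w (Ryw ∧ Rzw)).
(a): fails — Ruv and Ruz but v and z have no common successor.
(b): fails — Rw3w2 and Rw3w0 but w2 and w0 have no common successor.
(c): ✓.
(d): fails — Ruv and Ruy but v and y have no common successor.
(e): fails — Rvu and Rvu but u and u have no common successor.
Valid on: (c).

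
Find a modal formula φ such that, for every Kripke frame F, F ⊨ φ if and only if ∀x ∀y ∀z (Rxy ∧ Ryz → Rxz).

□ψ → □□ψ

A defining formula is □ψ → □□ψ (the 4 axiom).
Suppose □ψ→□□ψ is valid. Take Rxy, Ryz and set V(ψ)={w : Rxw}. Then □ψ at x, so □□ψ at x, so □ψ at y, so ψ at z, i.e. Rxz.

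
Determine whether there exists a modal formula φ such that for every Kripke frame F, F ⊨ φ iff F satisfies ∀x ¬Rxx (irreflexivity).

Not definable by any modal formula

Modal frame validity is preserved under surjective bounded morphisms.
The 3-cycle (worlds w0,w1,w2 with w0→w1→w2→w0) is irreflexive, and the map sending every world to a single reflexive point • is a surjective bounded morphism (forth: every edge maps to (•,•); back: every world has a successor). So any modal formula valid on the 3-cycle is also valid on the reflexive point, which is not irreflexive.
Hence irreflexivity is not modally definable.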